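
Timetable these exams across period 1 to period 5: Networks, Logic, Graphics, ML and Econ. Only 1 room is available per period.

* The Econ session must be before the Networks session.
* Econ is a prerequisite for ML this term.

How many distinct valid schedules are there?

Splitting on Networks: it can be period 2 (6), period 3 (10), period 4 (12), period 5 (12). Listing each branch's schedules as (Logic, Graphics, ML, Econ) by period number:
Networks=period 2: (3,4,5,1) (3,5,4,1) (4,3,5,1) (4,5,3,1) (5,3,4,1) (5,4,3,1) — 6.
Networks=period 3: (1,4,5,2) (1,5,4,2) (2,4,5,1) (2,5,4,1) (4,1,5,2) (4,2,5,1) (4,5,2,1) (5,1,4,2) (5,2,4,1) (5,4,2,1) — 10.
Networks=period 4: (1,2,5,3) (1,3,5,2) (1,5,3,2) (2,1,5,3) (2,3,5,1) (2,5,3,1) (3,1,5,2) (3,2,5,1) (3,5,2,1) (5,1,3,2) (5,2,3,1) (5,3,2,1) — 12.
Networks=period 5: (1,2,4,3) (1,3,4,2) (1,4,3,2) (2,1,4,3) (2,3,4,1) (2,4,3,1) (3,1,4,2) (3,2,4,1) (3,4,2,1) (4,1,3,2) (4,2,3,1) (4,3,2,1) — 12.
Summing: 6 + 10 + 12 + 12 = 40.

40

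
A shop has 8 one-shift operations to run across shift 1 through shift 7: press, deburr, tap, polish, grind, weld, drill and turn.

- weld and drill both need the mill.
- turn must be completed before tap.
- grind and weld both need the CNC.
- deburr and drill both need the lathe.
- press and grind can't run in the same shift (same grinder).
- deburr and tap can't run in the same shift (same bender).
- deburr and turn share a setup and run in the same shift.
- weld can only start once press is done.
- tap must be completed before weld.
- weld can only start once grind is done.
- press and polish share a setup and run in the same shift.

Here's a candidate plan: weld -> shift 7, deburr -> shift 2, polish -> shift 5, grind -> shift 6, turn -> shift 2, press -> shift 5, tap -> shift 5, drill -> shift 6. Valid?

press and grind can't run in the same shift (same grinder) — holds.
weld can only start once press is done — holds.
weld can only start once grind is done — holds.
tap must be completed before weld — holds.
press and polish share a setup and run in the same shift — holds.
deburr and drill both need the lathe — holds.
turn must be completed before tap — holds.
weld and drill both need the mill — holds.
grind and weld both need the CNC — holds.
deburr and tap can't run in the same shift (same bender) — holds.
deburr and turn share a setup and run in the same shift — holds.

Yes, all constraints hold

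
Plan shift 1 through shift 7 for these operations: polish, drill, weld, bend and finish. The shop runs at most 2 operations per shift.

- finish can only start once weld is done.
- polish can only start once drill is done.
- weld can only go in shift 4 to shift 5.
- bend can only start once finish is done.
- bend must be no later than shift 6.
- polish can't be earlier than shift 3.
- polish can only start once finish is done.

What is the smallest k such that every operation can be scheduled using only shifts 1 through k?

The precedence chain requires at least 3 distinct shifts.
With at most 2 per shift and 5 operations, at least 3 shifts are needed.
Propagating the time windows through the other constraints, polish can't land before shift 6, so the schedule must run through at least shift 6.
6 works (last occupied shift: shift 6): for example weld in shift 4; finish in shift 5; drill in shift 1; bend in shift 6; polish in shift 6.

6 shifts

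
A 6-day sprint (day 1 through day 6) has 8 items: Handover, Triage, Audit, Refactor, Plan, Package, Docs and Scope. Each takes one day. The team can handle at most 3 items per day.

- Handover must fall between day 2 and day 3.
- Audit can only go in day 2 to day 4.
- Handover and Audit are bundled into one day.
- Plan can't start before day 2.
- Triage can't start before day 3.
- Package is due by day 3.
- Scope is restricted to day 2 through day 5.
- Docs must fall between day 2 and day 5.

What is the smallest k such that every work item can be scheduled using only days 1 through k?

With at most 3 per day and 8 work items, at least 3 days are needed.
Triage can't be placed before day 3, so the schedule must run through at least day 3.
3 works (last occupied day: day 3): for example Triage in day 3; Handover in day 2; Scope in day 3; Plan in day 2; Docs in day 3; Package in day 1; Refactor in day 1; Audit in day 2.

3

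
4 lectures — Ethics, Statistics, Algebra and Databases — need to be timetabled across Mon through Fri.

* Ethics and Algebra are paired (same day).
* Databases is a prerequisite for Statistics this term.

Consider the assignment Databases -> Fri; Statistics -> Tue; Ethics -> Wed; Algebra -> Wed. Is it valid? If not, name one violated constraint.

Databases is a prerequisite for Statistics this term — violated.
Ethics and Algebra are paired (same day) — holds.

Invalid. Databases is a prerequisite for Statistics this term.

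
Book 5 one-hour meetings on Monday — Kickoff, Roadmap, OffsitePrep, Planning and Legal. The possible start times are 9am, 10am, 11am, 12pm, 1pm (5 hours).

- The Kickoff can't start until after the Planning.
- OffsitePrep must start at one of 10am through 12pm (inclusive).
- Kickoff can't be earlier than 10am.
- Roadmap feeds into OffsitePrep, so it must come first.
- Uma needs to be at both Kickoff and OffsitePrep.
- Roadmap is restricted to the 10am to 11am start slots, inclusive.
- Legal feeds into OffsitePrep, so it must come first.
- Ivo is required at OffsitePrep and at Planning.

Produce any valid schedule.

Legal=9am; Planning=9am; Kickoff=10am; Roadmap=10am; OffsitePrep=11am

Checking: Legal(9am) before OffsitePrep(11am); Planning(9am) before Kickoff(10am); Roadmap(10am) before OffsitePrep(11am); OffsitePrep(11am) != Planning(9am); Kickoff(10am) != OffsitePrep(11am); Kickoff=10am in [10am,1pm]; Roadmap=10am in [10am,11am]; OffsitePrep=11am in [10am,12pm].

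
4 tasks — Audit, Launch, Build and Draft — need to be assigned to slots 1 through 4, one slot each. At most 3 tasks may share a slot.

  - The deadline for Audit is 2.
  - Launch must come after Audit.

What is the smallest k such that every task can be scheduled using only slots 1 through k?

The precedence chain requires at least 2 distinct slots.
With at most 3 per slot and 4 tasks, at least 2 slots are needed.
2 works (last occupied slot: 2): for example Audit=1; Draft=1; Launch=2; Build=1.

2 slots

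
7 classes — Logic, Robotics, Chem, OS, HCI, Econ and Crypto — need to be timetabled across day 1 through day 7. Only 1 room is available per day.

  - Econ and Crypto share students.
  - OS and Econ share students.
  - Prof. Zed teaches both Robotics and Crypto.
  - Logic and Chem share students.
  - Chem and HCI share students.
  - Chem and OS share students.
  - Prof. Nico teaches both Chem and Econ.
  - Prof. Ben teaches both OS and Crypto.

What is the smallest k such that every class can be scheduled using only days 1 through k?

7

With at most 1 per day and 7 classes, at least 7 days are needed.
7 works (last occupied day: day 7): for example Robotics -> day 2, Crypto -> day 7, Chem -> day 3, HCI -> day 5, OS -> day 4, Logic -> day 1, Econ -> day 6.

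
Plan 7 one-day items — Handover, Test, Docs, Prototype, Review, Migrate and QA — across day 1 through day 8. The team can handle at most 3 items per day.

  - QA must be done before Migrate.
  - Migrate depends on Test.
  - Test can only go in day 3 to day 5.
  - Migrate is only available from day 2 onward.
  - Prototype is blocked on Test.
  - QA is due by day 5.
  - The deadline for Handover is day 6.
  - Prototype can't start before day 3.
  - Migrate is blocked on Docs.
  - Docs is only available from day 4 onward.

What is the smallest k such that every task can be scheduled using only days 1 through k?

The precedence chain requires at least 2 distinct days.
With at most 3 per day and 7 tasks, at least 3 days are needed.
Propagating the time windows through the other constraints, Migrate can't land before day 5, so the schedule must run through at least day 5.
5 works (last occupied day: day 5): for example Test -> day 3; Docs -> day 4; Prototype -> day 4; Handover -> day 1; Review -> day 1; QA -> day 1; Migrate -> day 5.

5 days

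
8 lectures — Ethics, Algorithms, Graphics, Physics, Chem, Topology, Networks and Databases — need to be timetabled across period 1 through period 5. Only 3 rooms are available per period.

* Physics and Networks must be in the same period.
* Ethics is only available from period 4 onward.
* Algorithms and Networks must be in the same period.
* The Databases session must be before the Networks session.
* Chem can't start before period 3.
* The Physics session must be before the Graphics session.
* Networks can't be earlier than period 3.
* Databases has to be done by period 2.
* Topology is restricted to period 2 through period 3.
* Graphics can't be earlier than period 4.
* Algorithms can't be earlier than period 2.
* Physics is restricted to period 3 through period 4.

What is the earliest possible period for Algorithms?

period 3

Algorithms is available from period 2; Algorithms must be in the same period as Physics, which can't be before period 3, so Algorithms is at least period 3; Algorithms must be in the same period as Physics, which can't be after period 4, so Algorithms is at most period 4.
Algorithms at period 3 is achievable: Graphics -> period 4; Topology -> period 2; Ethics -> period 4; Physics -> period 3; Databases -> period 1; Algorithms -> period 3; Networks -> period 3; Chem -> period 4.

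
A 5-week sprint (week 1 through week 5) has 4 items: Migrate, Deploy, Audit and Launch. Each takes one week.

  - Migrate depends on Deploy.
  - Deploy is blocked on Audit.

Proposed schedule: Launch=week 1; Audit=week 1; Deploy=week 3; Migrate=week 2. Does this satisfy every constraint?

Deploy is blocked on Audit — holds.
Migrate depends on Deploy — violated.

No. Migrate depends on Deploy is not satisfied.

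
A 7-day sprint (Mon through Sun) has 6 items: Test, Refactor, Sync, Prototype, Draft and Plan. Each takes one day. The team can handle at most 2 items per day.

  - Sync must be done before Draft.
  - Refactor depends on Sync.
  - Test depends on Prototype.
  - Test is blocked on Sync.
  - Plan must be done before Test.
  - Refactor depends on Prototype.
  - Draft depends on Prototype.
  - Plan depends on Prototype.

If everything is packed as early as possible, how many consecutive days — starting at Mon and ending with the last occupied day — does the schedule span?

The precedence chain requires at least 3 distinct days.
With at most 2 per day and 6 work items, at least 3 days are needed.
3 works (last occupied day: Wed): for example Draft=Wed, Plan=Tue, Refactor=Tue, Sync=Mon, Test=Wed, Prototype=Mon.

3 days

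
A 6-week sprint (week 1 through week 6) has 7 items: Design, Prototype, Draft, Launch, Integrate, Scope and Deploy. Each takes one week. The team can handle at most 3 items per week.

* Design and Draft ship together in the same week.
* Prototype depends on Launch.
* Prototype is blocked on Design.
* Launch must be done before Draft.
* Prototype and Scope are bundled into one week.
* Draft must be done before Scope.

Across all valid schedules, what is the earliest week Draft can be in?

Precedence pushes Draft to at least week 2; downstream work caps Draft at week 5.
Draft at week 2 is achievable: Launch in week 1, Prototype in week 3, Deploy in week 1, Design in week 2, Integrate in week 1, Draft in week 2, Scope in week 3.

week 2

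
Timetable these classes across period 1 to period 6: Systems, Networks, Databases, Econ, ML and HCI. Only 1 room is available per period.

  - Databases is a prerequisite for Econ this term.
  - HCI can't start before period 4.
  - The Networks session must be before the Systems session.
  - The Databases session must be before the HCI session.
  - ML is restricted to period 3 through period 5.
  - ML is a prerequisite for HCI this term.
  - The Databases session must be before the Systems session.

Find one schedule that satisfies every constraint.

HCI=period 4, Systems=period 5, Networks=period 2, Databases=period 1, Econ=period 6, ML=period 3

Checking: Networks(period 2) before Systems(period 5); Databases(period 1) before Econ(period 6); Databases(period 1) before HCI(period 4); ML(period 3) before HCI(period 4); Databases(period 1) before Systems(period 5); ML=period 3 in [period 3,period 5]; HCI=period 4 in [period 4,period 6]; max 1 per period (cap 1).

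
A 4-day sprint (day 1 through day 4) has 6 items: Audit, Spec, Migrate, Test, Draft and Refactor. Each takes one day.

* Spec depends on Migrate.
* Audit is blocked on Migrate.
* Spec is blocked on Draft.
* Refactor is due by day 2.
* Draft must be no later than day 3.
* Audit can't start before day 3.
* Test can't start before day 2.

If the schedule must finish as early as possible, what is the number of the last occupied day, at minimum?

3

The precedence chain requires at least 2 distinct days.
Audit can't be placed before day 3, so the schedule must run through at least day 3.
3 works (last occupied day: day 3): for example Test=day 2; Audit=day 3; Migrate=day 1; Draft=day 1; Refactor=day 1; Spec=day 2.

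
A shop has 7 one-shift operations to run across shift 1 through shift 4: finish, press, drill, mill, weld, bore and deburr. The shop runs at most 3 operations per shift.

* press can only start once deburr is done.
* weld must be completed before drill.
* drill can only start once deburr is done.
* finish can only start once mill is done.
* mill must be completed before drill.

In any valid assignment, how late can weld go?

shift 3

Downstream work caps weld at shift 3.
weld at shift 3 is achievable: bore in shift 1; finish in shift 2; weld in shift 3; drill in shift 4; deburr in shift 1; press in shift 2; mill in shift 1.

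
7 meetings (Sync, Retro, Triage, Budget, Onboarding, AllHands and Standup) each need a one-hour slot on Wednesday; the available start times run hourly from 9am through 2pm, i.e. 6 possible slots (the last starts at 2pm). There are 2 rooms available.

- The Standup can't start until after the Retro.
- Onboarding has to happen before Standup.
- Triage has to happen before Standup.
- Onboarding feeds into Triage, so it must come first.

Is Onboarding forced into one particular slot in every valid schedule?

No

Onboarding can be 9am (e.g. Sync in 10am; AllHands in 12pm; Budget in 11am; Triage in 10am; Standup in 11am; Retro in 9am; Onboarding in 9am) or 10am (e.g. AllHands=11am; Triage=11am; Standup=12pm; Onboarding=10am; Retro=9am; Sync=9am; Budget=10am).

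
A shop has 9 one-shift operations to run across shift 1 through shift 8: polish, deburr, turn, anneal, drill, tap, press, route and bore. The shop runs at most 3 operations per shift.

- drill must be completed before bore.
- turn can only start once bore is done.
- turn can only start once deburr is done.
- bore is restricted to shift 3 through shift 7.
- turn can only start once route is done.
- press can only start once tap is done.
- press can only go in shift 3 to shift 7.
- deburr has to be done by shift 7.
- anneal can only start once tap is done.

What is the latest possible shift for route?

Downstream work caps route at shift 7.
route at shift 7 is achievable: anneal -> shift 2, route -> shift 7, deburr -> shift 1, turn -> shift 8, drill -> shift 1, polish -> shift 2, press -> shift 3, tap -> shift 1, bore -> shift 3.

shift 7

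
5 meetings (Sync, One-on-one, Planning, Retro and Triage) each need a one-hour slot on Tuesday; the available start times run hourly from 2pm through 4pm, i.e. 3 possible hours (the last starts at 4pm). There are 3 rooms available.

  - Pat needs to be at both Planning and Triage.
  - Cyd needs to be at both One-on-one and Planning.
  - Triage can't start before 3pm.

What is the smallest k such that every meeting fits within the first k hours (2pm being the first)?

2 hours

With at most 3 per hour and 5 meetings, at least 2 hours are needed.
Triage can't be placed before 3pm — that is hour 2 counting from 2pm — so the schedule must run through at least 2 hours.
2 works (last occupied hour: 3pm): for example Sync=2pm, Retro=2pm, Planning=2pm, Triage=3pm, One-on-one=3pm.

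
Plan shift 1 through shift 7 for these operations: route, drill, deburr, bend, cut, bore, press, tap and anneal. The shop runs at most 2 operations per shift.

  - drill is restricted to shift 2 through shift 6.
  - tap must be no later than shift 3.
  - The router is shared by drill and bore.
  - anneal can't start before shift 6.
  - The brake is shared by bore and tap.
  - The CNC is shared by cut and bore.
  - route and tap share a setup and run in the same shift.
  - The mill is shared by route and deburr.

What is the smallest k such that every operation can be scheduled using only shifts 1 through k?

6

With at most 2 per shift and 9 operations, at least 5 shifts are needed.
anneal can't be placed before shift 6, so the schedule must run through at least shift 6.
6 works (last occupied shift: shift 6): for example bore=shift 4; bend=shift 3; drill=shift 2; cut=shift 3; route=shift 1; tap=shift 1; deburr=shift 2; anneal=shift 6; press=shift 4.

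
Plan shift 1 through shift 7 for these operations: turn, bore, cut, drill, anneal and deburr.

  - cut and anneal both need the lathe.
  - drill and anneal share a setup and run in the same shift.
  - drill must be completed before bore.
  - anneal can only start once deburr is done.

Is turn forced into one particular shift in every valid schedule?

No

turn can be shift 1 (e.g. anneal in shift 2; drill in shift 2; bore in shift 3; cut in shift 1; turn in shift 1; deburr in shift 1) or shift 2 (e.g. drill -> shift 2; anneal -> shift 2; bore -> shift 3; turn -> shift 2; cut -> shift 1; deburr -> shift 1).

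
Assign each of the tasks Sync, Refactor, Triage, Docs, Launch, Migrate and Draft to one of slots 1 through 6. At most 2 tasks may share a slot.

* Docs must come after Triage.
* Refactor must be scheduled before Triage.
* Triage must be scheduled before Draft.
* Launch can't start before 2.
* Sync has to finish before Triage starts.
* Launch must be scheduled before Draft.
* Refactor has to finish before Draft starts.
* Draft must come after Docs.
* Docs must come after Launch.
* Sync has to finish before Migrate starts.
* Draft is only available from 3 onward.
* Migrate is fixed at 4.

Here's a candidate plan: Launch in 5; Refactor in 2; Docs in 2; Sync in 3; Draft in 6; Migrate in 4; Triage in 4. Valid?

Invalid. Docs must come after Launch.

Docs must come after Triage — violated.
Launch must be scheduled before Draft — holds.
Refactor must be scheduled before Triage — holds.
Triage must be scheduled before Draft — holds.
Refactor has to finish before Draft starts — holds.
Migrate is fixed at 4 — holds.
Draft must come after Docs — holds.
Draft is only available from 3 onward — holds.
Docs must come after Launch — violated.
Sync has to finish before Migrate starts — holds.
Sync has to finish before Triage starts — holds.
Launch can't start before 2 — holds.
At most 2 tasks may share a slot — holds.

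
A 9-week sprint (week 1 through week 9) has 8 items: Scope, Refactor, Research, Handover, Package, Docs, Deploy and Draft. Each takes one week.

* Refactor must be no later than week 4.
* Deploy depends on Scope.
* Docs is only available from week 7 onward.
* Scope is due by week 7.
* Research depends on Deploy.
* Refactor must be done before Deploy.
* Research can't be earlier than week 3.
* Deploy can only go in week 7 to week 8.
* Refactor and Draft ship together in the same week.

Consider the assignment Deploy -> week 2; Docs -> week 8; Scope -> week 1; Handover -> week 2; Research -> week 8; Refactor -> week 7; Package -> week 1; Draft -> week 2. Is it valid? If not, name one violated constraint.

Deploy can only go in week 7 to week 8 — violated.
Refactor must be done before Deploy — violated.
Docs is only available from week 7 onward — holds.
Research can't be earlier than week 3 — holds.
Scope is due by week 7 — holds.
Deploy depends on Scope — holds.
Refactor and Draft ship together in the same week — violated.
Research depends on Deploy — holds.
Refactor must be no later than week 4 — violated.

Invalid. Refactor must be done before Deploy.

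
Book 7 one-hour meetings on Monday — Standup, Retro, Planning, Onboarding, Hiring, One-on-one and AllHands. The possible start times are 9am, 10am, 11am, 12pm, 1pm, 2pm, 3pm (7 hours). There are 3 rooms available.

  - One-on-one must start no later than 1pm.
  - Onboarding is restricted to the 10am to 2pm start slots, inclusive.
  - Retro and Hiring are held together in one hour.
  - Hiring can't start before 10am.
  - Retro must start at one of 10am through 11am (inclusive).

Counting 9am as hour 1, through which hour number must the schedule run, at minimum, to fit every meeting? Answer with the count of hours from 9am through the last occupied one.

3 hours

With at most 3 per hour and 7 meetings, at least 3 hours are needed.
Retro can't be placed before 10am — that is hour 2 counting from 9am — so the schedule must run through at least 2 hours.
3 works (last occupied hour: 11am): for example One-on-one in 9am; AllHands in 11am; Standup in 9am; Retro in 10am; Planning in 9am; Onboarding in 10am; Hiring in 10am.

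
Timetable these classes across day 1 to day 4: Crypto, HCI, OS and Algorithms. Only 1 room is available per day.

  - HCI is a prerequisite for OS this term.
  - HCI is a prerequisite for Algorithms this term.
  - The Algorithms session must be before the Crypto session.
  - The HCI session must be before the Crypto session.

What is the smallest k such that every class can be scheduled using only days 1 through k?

4 days

The precedence chain requires at least 3 distinct days.
With at most 1 per day and 4 classes, at least 4 days are needed.
4 works (last occupied day: day 4): for example HCI -> day 1, Crypto -> day 3, Algorithms -> day 2, OS -> day 4.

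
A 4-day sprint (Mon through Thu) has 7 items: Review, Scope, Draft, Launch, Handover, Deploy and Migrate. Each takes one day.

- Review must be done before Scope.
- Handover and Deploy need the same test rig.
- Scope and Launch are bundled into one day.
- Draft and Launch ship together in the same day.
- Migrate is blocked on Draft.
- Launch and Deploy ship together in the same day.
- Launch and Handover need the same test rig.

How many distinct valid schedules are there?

Splitting on Review: it can be Mon (9), Tue (3). Listing each branch's schedules as (Scope, Draft, Launch, Handover, Deploy, Migrate):
Review=Mon: (Tue,Tue,Tue,Mon,Tue,Wed) (Tue,Tue,Tue,Mon,Tue,Thu) (Tue,Tue,Tue,Wed,Tue,Wed) (Tue,Tue,Tue,Wed,Tue,Thu) (Tue,Tue,Tue,Thu,Tue,Wed) (Tue,Tue,Tue,Thu,Tue,Thu) (Wed,Wed,Wed,Mon,Wed,Thu) (Wed,Wed,Wed,Tue,Wed,Thu) (Wed,Wed,Wed,Thu,Wed,Thu) — 9.
Review=Tue: (Wed,Wed,Wed,Mon,Wed,Thu) (Wed,Wed,Wed,Tue,Wed,Thu) (Wed,Wed,Wed,Thu,Wed,Thu) — 3.
Summing: 9 + 3 = 12.

12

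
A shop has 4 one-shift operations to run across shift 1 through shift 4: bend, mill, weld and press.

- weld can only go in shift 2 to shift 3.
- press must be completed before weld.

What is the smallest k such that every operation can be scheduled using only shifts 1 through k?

2

The precedence chain requires at least 2 distinct shifts.
2 works (last occupied shift: shift 2): for example weld in shift 2, bend in shift 1, mill in shift 1, press in shift 1.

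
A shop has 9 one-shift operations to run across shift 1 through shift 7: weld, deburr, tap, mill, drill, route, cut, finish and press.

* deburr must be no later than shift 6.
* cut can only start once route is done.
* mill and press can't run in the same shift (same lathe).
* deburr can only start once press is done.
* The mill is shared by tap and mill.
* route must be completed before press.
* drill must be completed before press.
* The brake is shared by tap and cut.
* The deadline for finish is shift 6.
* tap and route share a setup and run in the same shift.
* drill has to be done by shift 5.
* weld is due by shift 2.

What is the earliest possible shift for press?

shift 2

Precedence pushes press to at least shift 2; downstream work caps press at shift 5.
press at shift 2 is achievable: press -> shift 2; mill -> shift 3; deburr -> shift 3; tap -> shift 1; cut -> shift 2; route -> shift 1; drill -> shift 1; weld -> shift 1; finish -> shift 1.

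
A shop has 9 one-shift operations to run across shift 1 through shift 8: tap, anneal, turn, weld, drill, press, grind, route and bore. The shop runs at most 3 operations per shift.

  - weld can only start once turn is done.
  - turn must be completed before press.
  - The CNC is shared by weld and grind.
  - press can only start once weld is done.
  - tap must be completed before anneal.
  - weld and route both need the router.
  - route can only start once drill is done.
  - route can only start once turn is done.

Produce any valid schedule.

route in shift 3; weld in shift 2; tap in shift 1; bore in shift 2; anneal in shift 2; press in shift 3; turn in shift 1; drill in shift 1; grind in shift 3

Checking: turn(shift 1) before press(shift 3); turn(shift 1) before route(shift 3); turn(shift 1) before weld(shift 2); weld(shift 2) before press(shift 3); tap(shift 1) before anneal(shift 2); drill(shift 1) before route(shift 3); weld(shift 2) != grind(shift 3); weld(shift 2) != route(shift 3); max 3 per shift (cap 3).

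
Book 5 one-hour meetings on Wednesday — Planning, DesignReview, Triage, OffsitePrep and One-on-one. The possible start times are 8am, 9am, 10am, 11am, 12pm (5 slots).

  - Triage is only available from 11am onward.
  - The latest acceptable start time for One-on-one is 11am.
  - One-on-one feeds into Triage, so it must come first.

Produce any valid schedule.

One-on-one=8am; Planning=8am; Triage=11am; DesignReview=8am; OffsitePrep=8am

Checking: One-on-one(8am) before Triage(11am); Triage=11am in [11am,12pm]; One-on-one=8am in [8am,11am].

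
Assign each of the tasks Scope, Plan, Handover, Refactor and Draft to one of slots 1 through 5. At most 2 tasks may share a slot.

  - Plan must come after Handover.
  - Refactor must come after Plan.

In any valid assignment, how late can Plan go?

Precedence pushes Plan to at least 2; downstream work caps Plan at 4.
Plan at 4 is achievable: Plan=4, Draft=2, Refactor=5, Handover=1, Scope=1.

4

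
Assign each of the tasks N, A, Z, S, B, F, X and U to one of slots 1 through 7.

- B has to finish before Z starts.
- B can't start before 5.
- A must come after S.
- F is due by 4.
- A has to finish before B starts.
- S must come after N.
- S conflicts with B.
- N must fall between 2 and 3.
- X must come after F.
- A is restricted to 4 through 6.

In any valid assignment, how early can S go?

3

Precedence pushes S to at least 3; downstream work caps S at 4.
S at 3 is achievable: X=2; N=2; F=1; B=5; A=4; Z=6; S=3; U=1.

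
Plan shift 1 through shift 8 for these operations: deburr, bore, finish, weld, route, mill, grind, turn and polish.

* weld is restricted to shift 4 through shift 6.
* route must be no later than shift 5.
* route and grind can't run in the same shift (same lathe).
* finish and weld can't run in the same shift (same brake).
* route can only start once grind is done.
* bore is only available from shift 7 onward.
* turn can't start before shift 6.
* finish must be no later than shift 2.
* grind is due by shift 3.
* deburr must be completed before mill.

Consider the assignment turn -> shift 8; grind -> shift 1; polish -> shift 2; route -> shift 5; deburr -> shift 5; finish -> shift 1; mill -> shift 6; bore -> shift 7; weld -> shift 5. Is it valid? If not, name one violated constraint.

weld is restricted to shift 4 through shift 6 — holds.
finish must be no later than shift 2 — holds.
bore is only available from shift 7 onward — holds.
deburr must be completed before mill — holds.
finish and weld can't run in the same shift (same brake) — holds.
route must be no later than shift 5 — holds.
route can only start once grind is done — holds.
grind is due by shift 3 — holds.
route and grind can't run in the same shift (same lathe) — holds.
turn can't start before shift 6 — holds.

Yes, all constraints hold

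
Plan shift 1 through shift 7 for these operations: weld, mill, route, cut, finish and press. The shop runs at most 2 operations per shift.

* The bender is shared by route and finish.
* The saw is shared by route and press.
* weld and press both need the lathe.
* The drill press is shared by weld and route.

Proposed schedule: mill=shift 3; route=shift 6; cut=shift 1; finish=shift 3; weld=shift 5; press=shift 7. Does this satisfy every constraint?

The shop runs at most 2 operations per shift — holds.
The bender is shared by route and finish — holds.
weld and press both need the lathe — holds.
The drill press is shared by weld and route — holds.
The saw is shared by route and press — holds.

Yes, all constraints hold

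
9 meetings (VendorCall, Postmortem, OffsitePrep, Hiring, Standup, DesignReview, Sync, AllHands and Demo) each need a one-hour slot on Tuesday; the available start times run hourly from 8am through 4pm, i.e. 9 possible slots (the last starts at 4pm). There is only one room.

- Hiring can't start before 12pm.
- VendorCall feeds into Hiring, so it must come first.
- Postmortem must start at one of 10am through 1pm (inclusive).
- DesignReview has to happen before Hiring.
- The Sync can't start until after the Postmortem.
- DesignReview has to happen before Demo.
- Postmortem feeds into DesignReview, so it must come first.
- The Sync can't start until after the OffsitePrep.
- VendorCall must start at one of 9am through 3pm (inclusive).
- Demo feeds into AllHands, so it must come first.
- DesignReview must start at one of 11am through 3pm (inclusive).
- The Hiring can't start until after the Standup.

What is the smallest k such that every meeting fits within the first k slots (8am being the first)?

9 slots

The precedence chain requires at least 4 distinct slots.
With at most 1 per slot and 9 meetings, at least 9 slots are needed.
Propagating the time windows through the other constraints, AllHands can't land before 1pm — that is slot 6 counting from 8am — so the schedule must run through at least 6 slots.
9 works (last occupied slot: 4pm): for example Demo -> 3pm; AllHands -> 4pm; Hiring -> 12pm; OffsitePrep -> 1pm; DesignReview -> 11am; Sync -> 2pm; Standup -> 8am; VendorCall -> 9am; Postmortem -> 10am.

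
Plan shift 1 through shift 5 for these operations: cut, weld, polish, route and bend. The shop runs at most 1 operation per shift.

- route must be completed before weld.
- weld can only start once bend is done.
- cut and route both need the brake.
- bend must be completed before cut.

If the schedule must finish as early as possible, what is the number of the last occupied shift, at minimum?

The precedence chain requires at least 2 distinct shifts.
With at most 1 per shift and 5 operations, at least 5 shifts are needed.
5 works (last occupied shift: shift 5): for example route=shift 2; cut=shift 4; polish=shift 5; bend=shift 1; weld=shift 3.

shift 5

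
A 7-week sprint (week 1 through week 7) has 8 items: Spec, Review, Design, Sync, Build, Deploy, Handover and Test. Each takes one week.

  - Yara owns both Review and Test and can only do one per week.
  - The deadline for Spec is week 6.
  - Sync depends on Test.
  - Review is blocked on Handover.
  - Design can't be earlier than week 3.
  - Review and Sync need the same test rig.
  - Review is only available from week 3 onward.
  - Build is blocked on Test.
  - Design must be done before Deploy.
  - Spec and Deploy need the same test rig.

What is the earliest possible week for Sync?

Precedence pushes Sync to at least week 2.
Sync at week 2 is achievable: Spec in week 1, Review in week 3, Handover in week 1, Sync in week 2, Test in week 1, Build in week 2, Deploy in week 4, Design in week 3.

week 2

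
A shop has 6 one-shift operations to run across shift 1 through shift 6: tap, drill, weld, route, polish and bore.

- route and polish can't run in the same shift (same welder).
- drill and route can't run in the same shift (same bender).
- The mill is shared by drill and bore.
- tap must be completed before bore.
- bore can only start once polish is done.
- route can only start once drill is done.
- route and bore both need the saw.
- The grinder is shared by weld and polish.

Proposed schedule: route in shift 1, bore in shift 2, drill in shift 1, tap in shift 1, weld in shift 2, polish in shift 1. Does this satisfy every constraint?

No. drill and route can't run in the same shift (same bender) is not satisfied.

route and polish can't run in the same shift (same welder) — violated.
tap must be completed before bore — holds.
The mill is shared by drill and bore — holds.
route and bore both need the saw — holds.
drill and route can't run in the same shift (same bender) — violated.
The grinder is shared by weld and polish — holds.
route can only start once drill is done — violated.
bore can only start once polish is done — holds.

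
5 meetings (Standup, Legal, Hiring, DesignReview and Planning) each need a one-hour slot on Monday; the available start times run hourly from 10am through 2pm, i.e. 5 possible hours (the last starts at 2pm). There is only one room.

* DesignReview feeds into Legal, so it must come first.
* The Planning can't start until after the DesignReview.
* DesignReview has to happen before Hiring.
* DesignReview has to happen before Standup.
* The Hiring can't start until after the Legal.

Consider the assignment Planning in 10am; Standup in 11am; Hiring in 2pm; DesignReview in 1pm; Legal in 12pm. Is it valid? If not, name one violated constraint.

DesignReview has to happen before Standup — violated.
DesignReview feeds into Legal, so it must come first — violated.
DesignReview has to happen before Hiring — holds.
There is only one room — holds.
The Planning can't start until after the DesignReview — violated.
The Hiring can't start until after the Legal — holds.

No. The Planning can't start until after the DesignReview is not satisfied.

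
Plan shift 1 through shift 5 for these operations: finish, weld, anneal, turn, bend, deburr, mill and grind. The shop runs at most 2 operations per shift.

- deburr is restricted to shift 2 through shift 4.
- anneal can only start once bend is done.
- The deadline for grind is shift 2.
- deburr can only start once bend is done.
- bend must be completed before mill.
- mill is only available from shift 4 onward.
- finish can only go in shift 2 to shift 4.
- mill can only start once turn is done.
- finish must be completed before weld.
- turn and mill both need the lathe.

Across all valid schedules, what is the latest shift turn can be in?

shift 4

Downstream work caps turn at shift 4.
turn at shift 4 is achievable: finish in shift 2; mill in shift 5; grind in shift 1; deburr in shift 2; weld in shift 3; anneal in shift 3; turn in shift 4; bend in shift 1.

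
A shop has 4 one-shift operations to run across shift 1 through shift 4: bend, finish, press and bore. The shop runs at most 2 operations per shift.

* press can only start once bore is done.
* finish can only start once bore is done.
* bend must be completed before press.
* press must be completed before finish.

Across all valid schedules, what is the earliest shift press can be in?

Precedence pushes press to at least shift 2; downstream work caps press at shift 3.
press at shift 2 is achievable: press=shift 2; bend=shift 1; bore=shift 1; finish=shift 3.

shift 2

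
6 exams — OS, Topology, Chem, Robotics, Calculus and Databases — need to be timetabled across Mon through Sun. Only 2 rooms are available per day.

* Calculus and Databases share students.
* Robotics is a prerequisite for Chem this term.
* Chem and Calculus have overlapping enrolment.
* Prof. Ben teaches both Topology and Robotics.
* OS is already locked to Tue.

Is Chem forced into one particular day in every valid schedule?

No

Chem can be Tue (e.g. OS=Tue, Databases=Wed, Robotics=Mon, Calculus=Mon, Chem=Tue, Topology=Wed) or Wed (e.g. Topology=Tue, Robotics=Mon, Databases=Wed, Calculus=Mon, Chem=Wed, OS=Tue).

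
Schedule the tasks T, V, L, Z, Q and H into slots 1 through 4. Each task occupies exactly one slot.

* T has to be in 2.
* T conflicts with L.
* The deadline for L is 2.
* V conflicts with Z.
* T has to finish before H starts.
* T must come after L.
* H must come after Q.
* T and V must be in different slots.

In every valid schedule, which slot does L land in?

L's window is 1–2.
T is fixed at 2, and L can't share a slot with T.
So L must be 1.

1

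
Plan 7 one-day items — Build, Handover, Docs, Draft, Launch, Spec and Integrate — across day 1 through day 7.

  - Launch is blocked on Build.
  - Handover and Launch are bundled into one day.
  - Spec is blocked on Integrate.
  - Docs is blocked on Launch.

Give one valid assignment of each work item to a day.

Draft in day 1; Docs in day 3; Spec in day 2; Launch in day 2; Handover in day 2; Integrate in day 1; Build in day 1

Checking: Integrate(day 1) before Spec(day 2); Build(day 1) before Launch(day 2); Launch(day 2) before Docs(day 3); Handover = Launch = day 2.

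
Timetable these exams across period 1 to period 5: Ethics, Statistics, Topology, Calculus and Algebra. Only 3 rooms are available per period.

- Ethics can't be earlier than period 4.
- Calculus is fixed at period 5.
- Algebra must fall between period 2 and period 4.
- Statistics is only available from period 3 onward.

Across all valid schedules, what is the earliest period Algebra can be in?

period 2

Algebra is available from period 2; Algebra's own window allows nothing later than period 4.
Algebra at period 2 is achievable: Statistics -> period 3; Algebra -> period 2; Calculus -> period 5; Ethics -> period 4; Topology -> period 1.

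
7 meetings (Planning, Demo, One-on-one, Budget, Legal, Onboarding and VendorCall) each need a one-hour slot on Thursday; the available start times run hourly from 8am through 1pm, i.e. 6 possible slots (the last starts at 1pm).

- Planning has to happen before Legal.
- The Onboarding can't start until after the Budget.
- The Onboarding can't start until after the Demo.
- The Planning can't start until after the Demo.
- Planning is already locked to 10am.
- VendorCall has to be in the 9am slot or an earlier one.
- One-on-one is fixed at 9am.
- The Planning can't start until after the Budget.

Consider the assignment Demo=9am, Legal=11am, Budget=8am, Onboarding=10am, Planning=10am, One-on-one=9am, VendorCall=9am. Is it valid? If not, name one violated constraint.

Yes, all constraints hold

Planning has to happen before Legal — holds.
The Planning can't start until after the Demo — holds.
The Onboarding can't start until after the Demo — holds.
The Onboarding can't start until after the Budget — holds.
Planning is already locked to 10am — holds.
The Planning can't start until after the Budget — holds.
One-on-one is fixed at 9am — holds.
VendorCall has to be in the 9am slot or an earlier one — holds.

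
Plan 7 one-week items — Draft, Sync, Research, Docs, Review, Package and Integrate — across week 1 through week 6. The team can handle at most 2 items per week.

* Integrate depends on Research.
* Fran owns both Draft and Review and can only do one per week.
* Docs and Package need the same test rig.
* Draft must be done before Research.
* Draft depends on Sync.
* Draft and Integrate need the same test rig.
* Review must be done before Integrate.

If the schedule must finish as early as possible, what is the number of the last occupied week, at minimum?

The precedence chain requires at least 4 distinct weeks.
With at most 2 per week and 7 work items, at least 4 weeks are needed.
4 works (last occupied week: week 4): for example Research -> week 3, Sync -> week 1, Review -> week 1, Docs -> week 2, Integrate -> week 4, Draft -> week 2, Package -> week 3.

week 4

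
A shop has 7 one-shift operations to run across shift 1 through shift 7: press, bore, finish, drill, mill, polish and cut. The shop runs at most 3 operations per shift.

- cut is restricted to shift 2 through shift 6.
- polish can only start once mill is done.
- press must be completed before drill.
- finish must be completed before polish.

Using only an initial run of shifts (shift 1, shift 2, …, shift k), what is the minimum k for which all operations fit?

3

The precedence chain requires at least 2 distinct shifts.
With at most 3 per shift and 7 operations, at least 3 shifts are needed.
3 works (last occupied shift: shift 3): for example cut=shift 2; drill=shift 2; finish=shift 1; polish=shift 2; bore=shift 3; mill=shift 1; press=shift 1.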